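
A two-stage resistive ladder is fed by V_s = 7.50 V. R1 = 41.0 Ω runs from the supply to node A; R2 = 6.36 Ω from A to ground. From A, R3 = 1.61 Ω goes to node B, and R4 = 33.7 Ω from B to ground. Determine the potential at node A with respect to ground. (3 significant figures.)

Node A sees R2 in parallel with the series input of stage 2, R3 + R4 = 35.31 Ω.
Effective lower resistance at A: R2 ‖ 35.31 = 5.389 Ω.
First divider: V_A = V_s · 5.389/(41.0 + 5.389) = 0.8713 V.

V_A ≈ 0.871 V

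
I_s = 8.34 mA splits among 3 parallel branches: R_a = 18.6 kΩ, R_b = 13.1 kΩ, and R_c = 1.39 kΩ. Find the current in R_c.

Conductances: ΣG = 1/18.6 + 1/13.1 + 1/1.39 = 0.8495 (1/kΩ).
Current divider: I(R_c) = I_s · G_k/ΣG = 8.34 × (0.7194/0.8495) = 8.34 × 0.8469 = 7.063 mA.

I ≈ 7.06 mA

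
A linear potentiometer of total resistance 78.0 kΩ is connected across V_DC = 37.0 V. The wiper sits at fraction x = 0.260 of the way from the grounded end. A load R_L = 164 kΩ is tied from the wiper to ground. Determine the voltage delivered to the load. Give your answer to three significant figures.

V_out ≈ 8.81 V

Split the track: R_lower = x·R_p = 20.28 kΩ, R_upper = (1−x)·R_p = 57.72 kΩ.
R_L loads the lower segment: effective lower R = 18.05 kΩ.
Then V_out = V_DC · 18.05/(57.72 + 18.05) = 8.814 V.
(Unloaded: V_out = x·V_DC = 9.62 V.)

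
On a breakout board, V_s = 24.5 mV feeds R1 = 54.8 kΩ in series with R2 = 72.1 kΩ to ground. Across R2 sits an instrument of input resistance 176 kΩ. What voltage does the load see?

V_out ≈ 11.8 mV

R2 ‖ R_L = (72.1 × 176)/(72.1 + 176) = 51.15 kΩ.
Voltage divider with the loaded lower leg: V_out = 24.5 × 51.15/(54.8 + 51.15) = 24.5 × 0.4828 = 11.83 mV.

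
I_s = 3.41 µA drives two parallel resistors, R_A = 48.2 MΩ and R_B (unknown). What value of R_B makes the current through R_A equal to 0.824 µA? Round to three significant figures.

R_B ≈ 15.4 MΩ

Two-branch current divider: I_A = I_s · R_B/(R_A + R_B).
0.824/3.41 = R_B/(R_A + R_B) → R_B = R_A · (0.2416)/(1 − 0.2416) = 48.2 × 0.3186 = 15.36 MΩ.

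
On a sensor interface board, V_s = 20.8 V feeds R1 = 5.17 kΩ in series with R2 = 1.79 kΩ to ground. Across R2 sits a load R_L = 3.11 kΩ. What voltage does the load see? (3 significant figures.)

V_out ≈ 3.75 V

The load sits in parallel with R2, giving an effective lower resistance R2' = R2·R_L/(R2+R_L) = 1.136 kΩ.
Now apply the divider: V_out = 20.8 × 0.1802 = 3.747 V.
(Unloaded it would be 5.35 V; the load pulls it down.)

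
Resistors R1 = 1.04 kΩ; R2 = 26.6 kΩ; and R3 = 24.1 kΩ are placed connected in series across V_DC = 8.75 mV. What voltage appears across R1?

ΣR = 1.04 + 26.6 + 24.1 = 51.74 kΩ.
By the voltage-divider rule, V = 8.75 × 1.040/51.74 = 0.1759 mV.

V ≈ 0.176 mV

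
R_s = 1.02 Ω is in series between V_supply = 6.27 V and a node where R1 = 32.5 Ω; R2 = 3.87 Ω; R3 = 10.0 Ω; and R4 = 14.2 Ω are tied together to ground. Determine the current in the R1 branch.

I ≈ 0.131 A

Equivalent of the parallel group: R_p = 2.176 Ω.
V_A = 6.27 × 2.176/3.196 = 4.269 V.
I(R1) = V_A / R1 = 4.269/32.5 = 0.1313 A.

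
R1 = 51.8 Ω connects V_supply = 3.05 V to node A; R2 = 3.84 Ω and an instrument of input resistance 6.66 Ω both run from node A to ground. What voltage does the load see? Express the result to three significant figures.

V_out ≈ 0.137 V

R2 ‖ R_L = (3.84 × 6.66)/(3.84 + 6.66) = 2.436 Ω.
Now apply the divider: V_out = 3.05 × 0.04491 = 0.1370 V.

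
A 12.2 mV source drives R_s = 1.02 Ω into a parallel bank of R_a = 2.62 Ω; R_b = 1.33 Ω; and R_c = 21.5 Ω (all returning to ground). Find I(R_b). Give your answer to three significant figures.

Parallel bank: R_p = 1/(1/2.62 + 1/1.33 + 1/21.5) = 0.8474 Ω.
V_A = 12.2 × 0.8474/1.867 = 5.536 mV.
I(R_b) = V_A / R_b = 5.536/1.33 = 4.163 mA.

I ≈ 4.16 mA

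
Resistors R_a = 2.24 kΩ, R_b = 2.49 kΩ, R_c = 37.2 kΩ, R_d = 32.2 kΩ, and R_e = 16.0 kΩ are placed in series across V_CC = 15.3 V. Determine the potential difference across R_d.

ΣR = 2.24 + 2.49 + 37.2 + 32.2 + 16.0 = 90.13 kΩ.
By the voltage-divider rule, V = 15.3 × 32.20/90.13 = 5.466 V.

V ≈ 5.47 V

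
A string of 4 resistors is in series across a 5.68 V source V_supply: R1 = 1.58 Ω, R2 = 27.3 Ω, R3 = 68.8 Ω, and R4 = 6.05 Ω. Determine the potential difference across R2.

V ≈ 1.49 V

ΣR = 1.58 + 27.3 + 68.8 + 6.05 = 103.7 Ω.
V = V_supply · R/ΣR = 5.68 × 0.2632 = 1.495 V.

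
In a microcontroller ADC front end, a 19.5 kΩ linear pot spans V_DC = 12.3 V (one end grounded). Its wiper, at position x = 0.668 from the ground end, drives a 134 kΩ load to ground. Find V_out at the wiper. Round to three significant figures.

Lower segment x·R_p = 13.03 kΩ; upper segment (1−x)·R_p = 6.474 kΩ.
Lower segment in parallel with the load: 13.03 ‖ 134 = 11.87 kΩ.
Then V_out = V_DC · 11.87/(6.474 + 11.87) = 7.960 V.

V_out ≈ 7.96 V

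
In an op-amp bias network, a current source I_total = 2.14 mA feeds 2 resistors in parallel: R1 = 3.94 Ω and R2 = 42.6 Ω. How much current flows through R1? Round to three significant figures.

For two parallel branches, I_k = I_total · (other R)/(sum of R).
I(R1) = 2.14 × 42.6/(3.94 + 42.6) = 2.14 × 0.9153 = 1.959 mA.

I ≈ 1.96 mA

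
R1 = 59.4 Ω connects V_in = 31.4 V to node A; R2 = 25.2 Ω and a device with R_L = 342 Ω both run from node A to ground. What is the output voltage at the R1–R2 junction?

V_out ≈ 8.89 V

First combine the lower leg with the load: R2 ‖ R_L = 23.47 Ω.
Then V_out = V_in · R2'/(R1 + R2') = 31.4 × 23.47/82.87 = 8.893 V.
(Unloaded it would be 9.35 V; the load pulls it down.)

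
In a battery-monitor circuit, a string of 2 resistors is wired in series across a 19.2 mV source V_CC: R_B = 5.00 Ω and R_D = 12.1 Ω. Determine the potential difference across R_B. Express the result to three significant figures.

Series total: ΣR = 5.00 + 12.1 = 17.10 Ω.
V = V_CC · R/ΣR = 19.2 × 0.2924 = 5.614 mV.

V ≈ 5.61 mV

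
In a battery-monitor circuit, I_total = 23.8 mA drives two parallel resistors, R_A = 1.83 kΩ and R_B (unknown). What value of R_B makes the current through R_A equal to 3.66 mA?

In a two-way split, I_A/I_total = R_B/(R_A + R_B).
3.66/23.8 = R_B/(R_A + R_B) → R_B = R_A · (0.1538)/(1 − 0.1538) = 1.83 × 0.1817 = 0.3326 kΩ.

R_B ≈ 0.333 kΩ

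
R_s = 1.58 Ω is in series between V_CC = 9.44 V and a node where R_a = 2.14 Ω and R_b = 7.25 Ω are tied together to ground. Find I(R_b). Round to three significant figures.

I ≈ 0.666 A

Equivalent of the parallel group: R_p = 1.652 Ω.
Node voltage V_A = V_CC · R_p/(R_s + R_p) = 9.44 × 0.5112 = 4.826 V.
Branch current I = V_A/R_b = 4.826/7.25 = 0.6656 A.
(Equivalently: I_total = 2.921 A, then current-divider fraction G_k/ΣG = 0.2279.)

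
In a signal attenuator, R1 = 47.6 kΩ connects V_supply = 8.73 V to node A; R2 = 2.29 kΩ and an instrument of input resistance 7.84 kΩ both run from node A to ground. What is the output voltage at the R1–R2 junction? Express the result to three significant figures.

V_out ≈ 0.313 V

First combine the lower leg with the load: R2 ‖ R_L = 1.772 kΩ.
Then V_out = V_supply · R2'/(R1 + R2') = 8.73 × 1.772/49.37 = 0.3134 V.
(Unloaded it would be 0.401 V; the load pulls it down.)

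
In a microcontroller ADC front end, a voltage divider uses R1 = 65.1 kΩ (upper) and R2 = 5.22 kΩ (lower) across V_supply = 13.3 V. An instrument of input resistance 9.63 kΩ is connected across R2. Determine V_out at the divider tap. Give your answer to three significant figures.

R2 ‖ R_L = (5.22 × 9.63)/(5.22 + 9.63) = 3.385 kΩ.
Then V_out = V_supply · R2'/(R1 + R2') = 13.3 × 3.385/68.49 = 0.6574 V.

V_out ≈ 0.657 V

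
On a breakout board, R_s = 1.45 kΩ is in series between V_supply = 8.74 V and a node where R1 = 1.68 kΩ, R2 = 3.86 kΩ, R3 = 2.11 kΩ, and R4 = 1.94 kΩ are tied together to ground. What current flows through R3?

I ≈ 1.13 mA

Combine the parallel branches: R_p = (1/1.68 + 1/3.86 + 1/2.11 + 1/1.94)⁻¹ = 0.5424 kΩ.
Node voltage V_A = V_supply · R_p/(R_s + R_p) = 8.74 × 0.2722 = 2.379 V.
Branch current I = V_A/R3 = 2.379/2.11 = 1.128 mA.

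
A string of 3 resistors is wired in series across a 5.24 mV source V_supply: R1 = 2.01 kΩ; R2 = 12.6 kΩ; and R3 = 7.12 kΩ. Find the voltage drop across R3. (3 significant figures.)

V ≈ 1.72 mV

Series total: ΣR = 2.01 + 12.6 + 7.12 = 21.73 kΩ.
V = V_supply · R/ΣR = 5.24 × 0.3277 = 1.717 mV.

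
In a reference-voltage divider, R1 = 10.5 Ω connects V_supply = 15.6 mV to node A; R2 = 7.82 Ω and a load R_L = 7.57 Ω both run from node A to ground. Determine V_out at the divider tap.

V_out ≈ 4.18 mV

The load sits in parallel with R2, giving an effective lower resistance R2' = R2·R_L/(R2+R_L) = 3.846 Ω.
Then V_out = V_supply · R2'/(R1 + R2') = 15.6 × 3.846/14.35 = 4.183 mV.
(Unloaded it would be 6.66 mV; the load pulls it down.)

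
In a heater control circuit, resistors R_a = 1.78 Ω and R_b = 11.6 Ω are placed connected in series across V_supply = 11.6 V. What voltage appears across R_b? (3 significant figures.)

V ≈ 10.1 V

ΣR = 1.78 + 11.6 = 13.38 Ω.
By the voltage-divider rule, V = 11.6 × 11.60/13.38 = 10.06 V.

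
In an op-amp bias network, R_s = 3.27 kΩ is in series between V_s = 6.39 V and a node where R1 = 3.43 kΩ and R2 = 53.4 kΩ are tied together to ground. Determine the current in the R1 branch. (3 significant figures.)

I ≈ 0.925 mA

Equivalent of the parallel group: R_p = 3.223 kΩ.
V_A by voltage divider: V_A = 6.39 × 3.223/(3.27 + 3.223) = 3.172 V.
I(R1) = V_A / R1 = 3.172/3.43 = 0.9247 mA.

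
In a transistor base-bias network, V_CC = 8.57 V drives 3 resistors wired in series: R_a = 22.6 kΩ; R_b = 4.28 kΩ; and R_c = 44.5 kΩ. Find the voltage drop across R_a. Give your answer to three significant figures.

Total series resistance ΣR = 22.6 + 4.28 + 44.5 = 71.38 kΩ.
By the voltage-divider rule, V = 8.57 × 22.60/71.38 = 2.713 V.

V ≈ 2.71 V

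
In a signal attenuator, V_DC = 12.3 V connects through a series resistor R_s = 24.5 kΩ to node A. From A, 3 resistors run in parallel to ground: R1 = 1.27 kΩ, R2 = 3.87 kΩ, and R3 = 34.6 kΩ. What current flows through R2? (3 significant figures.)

I ≈ 0.116 mA

Combine the parallel branches: R_p = (1/1.27 + 1/3.87 + 1/34.6)⁻¹ = 0.9305 kΩ.
V_A by voltage divider: V_A = 12.3 × 0.9305/(24.5 + 0.9305) = 0.4501 V.
I(R2) = V_A / R2 = 0.4501/3.87 = 0.1163 mA.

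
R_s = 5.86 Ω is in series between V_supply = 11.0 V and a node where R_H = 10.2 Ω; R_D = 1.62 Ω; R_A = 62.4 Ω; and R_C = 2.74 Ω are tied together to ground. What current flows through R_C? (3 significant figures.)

Parallel bank: R_p = 1/(1/10.2 + 1/1.62 + 1/62.4 + 1/2.74) = 0.9121 Ω.
V_A = 11.0 × 0.9121/6.772 = 1.482 V.
Branch current I = V_A/R_C = 1.482/2.74 = 0.5407 A.

I ≈ 0.541 A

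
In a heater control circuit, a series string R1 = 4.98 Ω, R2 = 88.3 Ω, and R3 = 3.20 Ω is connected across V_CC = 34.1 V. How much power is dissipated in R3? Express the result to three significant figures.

P ≈ 0.400 W

The common current is I = 34.1/96.48 = 0.3534 A.
P(R3) = I²·R3 = (0.3534)² × 3.20 = 0.3997 W.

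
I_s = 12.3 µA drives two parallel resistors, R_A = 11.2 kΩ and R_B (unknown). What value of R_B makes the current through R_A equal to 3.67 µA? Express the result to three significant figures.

Two-branch current divider: I_A = I_s · R_B/(R_A + R_B).
With f = 0.2984, R_B = R_A · f/(1−f) = 11.2 × 0.4253 = 4.763 kΩ.

R_B ≈ 4.76 kΩ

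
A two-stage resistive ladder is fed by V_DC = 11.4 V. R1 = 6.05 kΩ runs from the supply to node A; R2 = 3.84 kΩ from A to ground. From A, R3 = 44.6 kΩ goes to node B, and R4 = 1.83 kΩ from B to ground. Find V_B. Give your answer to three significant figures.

V_B ≈ 0.166 V

The second stage (R3 + R4 = 46.43 kΩ) loads node A in parallel with R2.
Effective lower resistance at A: R2 ‖ 46.43 = 3.547 kΩ.
V_A = 11.4 × 3.547/(6.05 + 3.547) = 4.213 V.
Stage 2 is unloaded, so V_B = V_A · R4/(R3+R4) = 4.213 × 1.83/46.43 = 0.1661 V.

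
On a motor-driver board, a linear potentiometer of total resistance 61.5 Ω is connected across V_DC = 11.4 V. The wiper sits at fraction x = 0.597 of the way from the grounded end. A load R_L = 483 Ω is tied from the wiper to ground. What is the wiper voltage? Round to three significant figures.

Lower segment x·R_p = 36.72 Ω; upper segment (1−x)·R_p = 24.78 Ω.
(x·R_p) ‖ R_L = 34.12 Ω.
Then V_out = V_DC · 34.12/(24.78 + 34.12) = 6.604 V.

V_out ≈ 6.60 V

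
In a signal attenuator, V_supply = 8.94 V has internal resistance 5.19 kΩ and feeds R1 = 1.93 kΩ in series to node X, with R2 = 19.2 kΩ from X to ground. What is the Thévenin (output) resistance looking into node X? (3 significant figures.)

R_th ≈ 5.19 kΩ

R1' = 5.19 + 1.93 = 7.120 kΩ (source resistance + R1).
Looking into X with the source shorted: R_th = R1'·R2/(R1'+R2) = 7.120 × 19.2/26.32 = 5.194 kΩ.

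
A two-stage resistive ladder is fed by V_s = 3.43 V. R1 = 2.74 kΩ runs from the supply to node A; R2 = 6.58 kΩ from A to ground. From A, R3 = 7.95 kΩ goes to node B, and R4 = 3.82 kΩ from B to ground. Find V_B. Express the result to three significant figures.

V_B ≈ 0.675 V

Node A sees R2 in parallel with the series input of stage 2, R3 + R4 = 11.77 kΩ.
Effective lower resistance at A: R2 ‖ 11.77 = 4.221 kΩ.
V_A = 3.43 × 4.221/(2.74 + 4.221) = 2.080 V.
Then the unloaded second divider: V_B = V_A × R4/(R3+R4) = 2.080 × 0.3246 = 0.6750 V.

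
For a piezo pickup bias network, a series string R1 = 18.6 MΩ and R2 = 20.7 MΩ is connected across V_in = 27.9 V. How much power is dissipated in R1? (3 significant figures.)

Series current I = V_in/ΣR = 27.9/39.30 = 0.7099 µA.
V(R1) = I·R = 13.20 V; P = V·I = 13.20 × 0.7099 = 9.374 µW.

P ≈ 9.37 µW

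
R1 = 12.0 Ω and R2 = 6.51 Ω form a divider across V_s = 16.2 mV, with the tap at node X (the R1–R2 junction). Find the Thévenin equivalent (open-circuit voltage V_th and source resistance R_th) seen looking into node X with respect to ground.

Open-circuit (no load on X): V_th = V_s · R2/(R1 + R2) = 16.2 × 6.51/(12.00 + 6.51) = 5.698 mV.
Looking into X with the source shorted: R_th = R1·R2/(R1+R2) = 12.00 × 6.51/18.51 = 4.220 Ω.

V_th ≈ 5.70 mV, R_th ≈ 4.22 Ω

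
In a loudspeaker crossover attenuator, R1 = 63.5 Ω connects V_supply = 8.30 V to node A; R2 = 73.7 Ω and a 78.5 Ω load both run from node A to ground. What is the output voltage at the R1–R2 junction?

R2 ‖ R_L = (73.7 × 78.5)/(73.7 + 78.5) = 38.01 Ω.
Voltage divider with the loaded lower leg: V_out = 8.30 × 38.01/(63.5 + 38.01) = 8.30 × 0.3745 = 3.108 V.
(Unloaded it would be 4.46 V; the load pulls it down.)

V_out ≈ 3.11 V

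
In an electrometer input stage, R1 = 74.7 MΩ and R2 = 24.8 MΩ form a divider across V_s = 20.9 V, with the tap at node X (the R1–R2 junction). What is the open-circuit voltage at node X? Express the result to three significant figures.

With X open, the divider is unloaded: V_th = 20.9 × 24.8/99.50 = 5.209 V.

V_th ≈ 5.21 V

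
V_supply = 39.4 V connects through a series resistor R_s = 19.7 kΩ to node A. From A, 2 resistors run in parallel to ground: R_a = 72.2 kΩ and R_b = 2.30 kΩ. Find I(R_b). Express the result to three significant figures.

Parallel bank: R_p = 1/(1/72.2 + 1/2.30) = 2.229 kΩ.
V_A by voltage divider: V_A = 39.4 × 2.229/(19.7 + 2.229) = 4.005 V.
I(R_b) = V_A / R_b = 4.005/2.30 = 1.741 mA.

I ≈ 1.74 mA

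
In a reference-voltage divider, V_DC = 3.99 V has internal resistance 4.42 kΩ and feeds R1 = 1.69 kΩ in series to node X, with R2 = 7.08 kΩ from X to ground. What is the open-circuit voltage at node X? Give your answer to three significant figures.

V_th ≈ 2.14 V

R1' = 4.42 + 1.69 = 6.110 kΩ (source resistance + R1).
V_th is the unloaded tap voltage: V_DC · R2/(R1'+R2) = 3.99 × 0.5368 = 2.142 V.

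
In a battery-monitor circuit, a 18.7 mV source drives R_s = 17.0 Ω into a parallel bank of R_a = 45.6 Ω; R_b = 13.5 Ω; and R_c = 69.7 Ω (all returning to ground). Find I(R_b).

I ≈ 0.482 mA

Equivalent of the parallel group: R_p = 9.062 Ω.
V_A = 18.7 × 9.062/26.06 = 6.502 mV.
I(R_b) = V_A / R_b = 6.502/13.5 = 0.4816 mA.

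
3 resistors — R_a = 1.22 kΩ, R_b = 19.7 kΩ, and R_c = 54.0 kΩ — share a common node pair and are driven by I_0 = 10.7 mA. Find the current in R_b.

I ≈ 0.611 mA

Conductances: ΣG = 1/1.22 + 1/19.7 + 1/54.0 = 0.8890 (1/kΩ).
Current divider: I(R_b) = I_0 · G_k/ΣG = 10.7 × (0.05076/0.8890) = 10.7 × 0.05710 = 0.6110 mA.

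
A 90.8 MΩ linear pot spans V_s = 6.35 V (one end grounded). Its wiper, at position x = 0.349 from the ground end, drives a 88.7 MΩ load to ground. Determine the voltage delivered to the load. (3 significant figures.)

V_out ≈ 1.80 V

Split the track: R_lower = x·R_p = 31.69 MΩ, R_upper = (1−x)·R_p = 59.11 MΩ.
(x·R_p) ‖ R_L = 23.35 MΩ.
Loaded-divider output: V_out = 6.35 × 0.2831 = 1.798 V.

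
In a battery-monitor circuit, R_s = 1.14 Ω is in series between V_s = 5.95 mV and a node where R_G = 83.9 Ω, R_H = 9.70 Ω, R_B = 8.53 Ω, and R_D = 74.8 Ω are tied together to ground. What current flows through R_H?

I ≈ 0.479 mA

Equivalent of the parallel group: R_p = 4.071 Ω.
Node voltage V_A = V_s · R_p/(R_s + R_p) = 5.95 × 0.7813 = 4.648 mV.
Branch current I = V_A/R_H = 4.648/9.70 = 0.4792 mA.
(Equivalently: I_total = 1.142 mA, then current-divider fraction G_k/ΣG = 0.4197.)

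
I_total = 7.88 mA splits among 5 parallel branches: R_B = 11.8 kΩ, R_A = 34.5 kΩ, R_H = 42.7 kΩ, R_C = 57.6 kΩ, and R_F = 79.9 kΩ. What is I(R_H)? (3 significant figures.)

ΣG = 1/11.8 + 1/34.5 + 1/42.7 + 1/57.6 + 1/79.9 = 0.1670.
R_H takes the fraction G_k/ΣG = 0.02342/0.1670 = 0.1402, so I = 7.88 × 0.1402 = 1.105 mA.

I ≈ 1.10 mA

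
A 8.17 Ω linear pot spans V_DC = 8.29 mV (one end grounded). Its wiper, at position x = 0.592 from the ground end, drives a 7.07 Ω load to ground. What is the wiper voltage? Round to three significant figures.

Lower segment x·R_p = 4.837 Ω; upper segment (1−x)·R_p = 3.333 Ω.
(x·R_p) ‖ R_L = 2.872 Ω.
Then V_out = V_DC · 2.872/(3.333 + 2.872) = 3.837 mV.

V_out ≈ 3.84 mV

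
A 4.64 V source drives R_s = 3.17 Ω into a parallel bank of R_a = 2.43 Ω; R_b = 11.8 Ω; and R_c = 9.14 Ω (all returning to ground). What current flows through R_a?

I ≈ 0.654 A

Combine the parallel branches: R_p = (1/2.43 + 1/11.8 + 1/9.14)⁻¹ = 1.651 Ω.
Node voltage V_A = V_supply · R_p/(R_s + R_p) = 4.64 × 0.3425 = 1.589 V.
I(R_a) = V_A / R_a = 1.589/2.43 = 0.6539 A.
(Check via current divider: I_total = 0.9624 A; share G_k/ΣG = 0.6794 → same result.)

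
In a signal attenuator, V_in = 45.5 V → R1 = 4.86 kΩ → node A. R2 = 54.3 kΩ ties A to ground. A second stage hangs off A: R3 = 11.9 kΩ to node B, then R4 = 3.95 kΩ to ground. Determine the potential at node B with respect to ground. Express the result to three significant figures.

V_B ≈ 8.12 V

Node A sees R2 in parallel with the series input of stage 2, R3 + R4 = 15.85 kΩ.
R2 ‖ (R3+R4) = 12.27 kΩ.
So V_A = 45.5 × 0.7163 = 32.59 V.
V_B = V_A × 0.2492 = 8.122 V.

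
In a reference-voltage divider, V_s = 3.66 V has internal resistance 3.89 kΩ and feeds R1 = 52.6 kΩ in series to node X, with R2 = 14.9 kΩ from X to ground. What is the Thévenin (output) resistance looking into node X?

R1' = 3.89 + 52.6 = 56.49 kΩ (source resistance + R1).
Looking into X with the source shorted: R_th = R1'·R2/(R1'+R2) = 56.49 × 14.9/71.39 = 11.79 kΩ.

R_th ≈ 11.8 kΩ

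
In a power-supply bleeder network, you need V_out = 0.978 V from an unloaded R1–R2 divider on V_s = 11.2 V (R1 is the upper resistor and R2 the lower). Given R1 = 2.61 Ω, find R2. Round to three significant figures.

V_out/V_s = R2/(R1+R2) = 0.08732.
So R2 = R1 · V_out/(V_s − V_out) = 2.61 × 0.978/(11.2 − 0.978) = 2.61 × 0.09568 = 0.2497 Ω.

R2 ≈ 0.250 Ω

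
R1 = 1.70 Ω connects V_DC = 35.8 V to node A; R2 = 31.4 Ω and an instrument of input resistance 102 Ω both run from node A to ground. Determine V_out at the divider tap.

V_out ≈ 33.4 V

R2 ‖ R_L = (31.4 × 102)/(31.4 + 102) = 24.01 Ω.
Then V_out = V_DC · R2'/(R1 + R2') = 35.8 × 24.01/25.71 = 33.43 V.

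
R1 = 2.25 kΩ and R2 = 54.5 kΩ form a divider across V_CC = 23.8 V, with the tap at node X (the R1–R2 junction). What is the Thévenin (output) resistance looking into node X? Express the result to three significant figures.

R_th ≈ 2.16 kΩ

Zeroing V_CC shorts the top of R1 to ground, so R_th = R1 ‖ R2 = 2.161 kΩ.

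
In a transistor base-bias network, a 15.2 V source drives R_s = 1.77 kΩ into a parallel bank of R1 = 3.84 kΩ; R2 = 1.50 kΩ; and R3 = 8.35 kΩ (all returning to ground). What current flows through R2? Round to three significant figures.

I ≈ 3.55 mA

Combine the parallel branches: R_p = (1/3.84 + 1/1.50 + 1/8.35)⁻¹ = 0.9553 kΩ.
V_A = 15.2 × 0.9553/2.725 = 5.328 V.
Branch current I = V_A/R2 = 5.328/1.50 = 3.552 mA.
(Equivalently: I_total = 5.577 mA, then current-divider fraction G_k/ΣG = 0.6368.)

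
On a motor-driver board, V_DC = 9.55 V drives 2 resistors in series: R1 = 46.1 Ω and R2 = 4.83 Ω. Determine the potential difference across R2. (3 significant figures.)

V ≈ 0.906 V

ΣR = 46.1 + 4.83 = 50.93 Ω.
V = V_DC · R/ΣR = 9.55 × 0.09484 = 0.9057 V.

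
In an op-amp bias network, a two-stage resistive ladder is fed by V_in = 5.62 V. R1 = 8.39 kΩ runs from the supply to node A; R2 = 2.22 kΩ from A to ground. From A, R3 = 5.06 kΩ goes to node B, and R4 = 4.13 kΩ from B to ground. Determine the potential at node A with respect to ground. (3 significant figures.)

Looking into the second stage from A: R3 + R4 = 9.190 kΩ appears in parallel with R2.
Effective lower resistance at A: R2 ‖ 9.190 = 1.788 kΩ.
V_A = 5.62 × 1.788/(8.39 + 1.788) = 0.9873 V.

V_A ≈ 0.987 V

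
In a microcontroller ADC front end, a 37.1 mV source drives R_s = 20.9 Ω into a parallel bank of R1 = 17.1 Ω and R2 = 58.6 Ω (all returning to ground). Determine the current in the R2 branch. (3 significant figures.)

I ≈ 0.245 mA

Equivalent of the parallel group: R_p = 13.24 Ω.
V_A = 37.1 × 13.24/34.14 = 14.39 mV.
I(R2) = V_A / R2 = 14.39/58.6 = 0.2455 mA.
(Check via current divider: I_total = 1.087 mA; share G_k/ΣG = 0.2259 → same result.)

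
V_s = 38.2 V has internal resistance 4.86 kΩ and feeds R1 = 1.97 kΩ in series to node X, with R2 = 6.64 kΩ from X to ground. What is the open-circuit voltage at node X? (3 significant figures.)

R1' = 4.86 + 1.97 = 6.830 kΩ (source resistance + R1).
With X open, the divider is unloaded: V_th = 38.2 × 6.64/13.47 = 18.83 V.

V_th ≈ 18.8 V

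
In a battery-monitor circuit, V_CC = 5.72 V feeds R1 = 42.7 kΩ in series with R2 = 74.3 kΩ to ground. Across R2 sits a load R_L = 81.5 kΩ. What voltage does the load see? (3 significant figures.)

The load sits in parallel with R2, giving an effective lower resistance R2' = R2·R_L/(R2+R_L) = 38.87 kΩ.
Voltage divider with the loaded lower leg: V_out = 5.72 × 38.87/(42.7 + 38.87) = 5.72 × 0.4765 = 2.726 V.

V_out ≈ 2.73 V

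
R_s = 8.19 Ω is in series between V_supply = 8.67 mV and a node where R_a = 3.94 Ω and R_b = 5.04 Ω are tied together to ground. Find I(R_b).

I ≈ 0.366 mA

Parallel bank: R_p = 1/(1/3.94 + 1/5.04) = 2.211 Ω.
V_A = 8.67 × 2.211/10.40 = 1.843 mV.
I(R_b) = V_A / R_b = 1.843/5.04 = 0.3657 mA.
(Equivalently: I_total = 0.8335 mA, then current-divider fraction G_k/ΣG = 0.4388.)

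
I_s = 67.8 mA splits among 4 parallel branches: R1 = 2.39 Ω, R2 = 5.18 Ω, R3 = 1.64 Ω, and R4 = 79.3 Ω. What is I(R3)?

ΣG = 1/2.39 + 1/5.18 + 1/1.64 + 1/79.3 = 1.234.
By the current-divider rule, I = I_s · G_k/ΣG = 67.8 × 0.4942 = 33.51 mA.

I ≈ 33.5 mA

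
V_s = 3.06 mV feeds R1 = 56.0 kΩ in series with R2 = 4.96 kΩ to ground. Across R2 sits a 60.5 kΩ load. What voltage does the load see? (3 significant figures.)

First combine the lower leg with the load: R2 ‖ R_L = 4.584 kΩ.
Then V_out = V_s · R2'/(R1 + R2') = 3.06 × 4.584/60.58 = 0.2315 mV.

V_out ≈ 0.232 mV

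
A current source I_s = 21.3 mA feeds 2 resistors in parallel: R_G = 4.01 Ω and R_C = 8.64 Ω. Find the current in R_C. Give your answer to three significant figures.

Two-branch current divider: I_k = I_s · R_other/(R_1 + R_2).
I(R_C) = 21.3 × 4.01/(4.01 + 8.64) = 21.3 × 0.3170 = 6.752 mA.

I ≈ 6.75 mA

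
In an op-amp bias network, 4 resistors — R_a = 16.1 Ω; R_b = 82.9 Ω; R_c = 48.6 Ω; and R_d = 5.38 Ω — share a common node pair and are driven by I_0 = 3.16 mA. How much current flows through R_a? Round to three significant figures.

I ≈ 0.699 mA

Conductances: ΣG = 1/16.1 + 1/82.9 + 1/48.6 + 1/5.38 = 0.2806 (1/Ω).
R_a takes the fraction G_k/ΣG = 0.06211/0.2806 = 0.2213, so I = 3.16 × 0.2213 = 0.6994 mA.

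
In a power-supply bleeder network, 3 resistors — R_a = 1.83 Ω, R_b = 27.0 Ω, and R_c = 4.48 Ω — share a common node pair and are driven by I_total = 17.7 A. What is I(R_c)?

Total conductance ΣG = 1/1.83 + 1/27.0 + 1/4.48 = 0.8067 (units of 1/Ω).
R_c takes the fraction G_k/ΣG = 0.2232/0.8067 = 0.2767, so I = 17.7 × 0.2767 = 4.898 A.

I ≈ 4.90 A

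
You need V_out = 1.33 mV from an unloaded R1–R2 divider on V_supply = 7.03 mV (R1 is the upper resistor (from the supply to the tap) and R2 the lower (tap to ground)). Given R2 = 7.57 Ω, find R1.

R1 ≈ 32.4 Ω

The divider ratio is R2/(R1+R2) = 1.33/7.03 = 0.1892.
R1 = R2·(1/k − 1) = 7.57 × 4.286 = 32.44 Ω.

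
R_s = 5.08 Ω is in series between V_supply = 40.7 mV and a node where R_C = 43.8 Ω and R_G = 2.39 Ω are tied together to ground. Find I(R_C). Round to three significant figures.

I ≈ 0.287 mA

Equivalent of the parallel group: R_p = 2.266 Ω.
Node voltage V_A = V_supply · R_p/(R_s + R_p) = 40.7 × 0.3085 = 12.56 mV.
Branch current I = V_A/R_C = 12.56/43.8 = 0.2867 mA.
(Equivalently: I_total = 5.540 mA, then current-divider fraction G_k/ΣG = 0.05174.)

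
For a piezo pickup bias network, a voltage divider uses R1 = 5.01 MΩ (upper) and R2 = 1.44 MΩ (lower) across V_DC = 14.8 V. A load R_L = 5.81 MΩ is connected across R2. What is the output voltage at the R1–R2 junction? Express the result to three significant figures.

R2 ‖ R_L = (1.44 × 5.81)/(1.44 + 5.81) = 1.154 MΩ.
Now apply the divider: V_out = 14.8 × 0.1872 = 2.771 V.

V_out ≈ 2.77 V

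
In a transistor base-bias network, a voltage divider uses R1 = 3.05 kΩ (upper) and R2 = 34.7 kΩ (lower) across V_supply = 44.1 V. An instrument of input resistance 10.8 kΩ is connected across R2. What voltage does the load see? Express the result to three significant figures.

V_out ≈ 32.2 V

R2 ‖ R_L = (34.7 × 10.8)/(34.7 + 10.8) = 8.236 kΩ.
Voltage divider with the loaded lower leg: V_out = 44.1 × 8.236/(3.05 + 8.236) = 44.1 × 0.7298 = 32.18 V.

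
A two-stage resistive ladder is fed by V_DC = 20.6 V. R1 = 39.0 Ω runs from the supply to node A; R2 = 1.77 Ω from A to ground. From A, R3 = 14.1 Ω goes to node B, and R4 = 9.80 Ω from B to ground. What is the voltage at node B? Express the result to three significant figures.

V_B ≈ 0.342 V

Node A sees R2 in parallel with the series input of stage 2, R3 + R4 = 23.90 Ω.
Effective lower resistance at A: R2 ‖ 23.90 = 1.648 Ω.
First divider: V_A = V_DC · 1.648/(39.0 + 1.648) = 0.8352 V.
Stage 2 is unloaded, so V_B = V_A · R4/(R3+R4) = 0.8352 × 9.80/23.90 = 0.3425 V.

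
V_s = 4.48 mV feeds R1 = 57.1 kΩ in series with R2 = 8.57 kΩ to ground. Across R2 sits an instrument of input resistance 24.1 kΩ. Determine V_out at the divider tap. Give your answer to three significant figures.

V_out ≈ 0.447 mV

R2 ‖ R_L = (8.57 × 24.1)/(8.57 + 24.1) = 6.322 kΩ.
Now apply the divider: V_out = 4.48 × 0.09968 = 0.4466 mV.
(Unloaded it would be 0.585 mV; the load pulls it down.)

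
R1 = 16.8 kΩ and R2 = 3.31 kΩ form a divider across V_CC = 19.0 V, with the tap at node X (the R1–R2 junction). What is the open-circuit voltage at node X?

V_th ≈ 3.13 V

With X open, the divider is unloaded: V_th = 19.0 × 3.31/20.11 = 3.127 V.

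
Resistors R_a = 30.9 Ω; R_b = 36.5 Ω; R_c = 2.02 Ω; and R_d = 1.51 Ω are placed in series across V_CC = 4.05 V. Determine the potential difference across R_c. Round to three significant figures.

V ≈ 0.115 V

Total series resistance ΣR = 30.9 + 36.5 + 2.02 + 1.51 = 70.93 Ω.
V = V_CC · R/ΣR = 4.05 × 0.02848 = 0.1153 V.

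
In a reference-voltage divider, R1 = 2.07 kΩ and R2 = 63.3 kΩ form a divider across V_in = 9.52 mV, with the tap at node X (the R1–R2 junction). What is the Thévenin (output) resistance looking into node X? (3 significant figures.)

R_th ≈ 2.00 kΩ

Zeroing V_in shorts the top of R1 to ground, so R_th = R1 ‖ R2 = 2.004 kΩ.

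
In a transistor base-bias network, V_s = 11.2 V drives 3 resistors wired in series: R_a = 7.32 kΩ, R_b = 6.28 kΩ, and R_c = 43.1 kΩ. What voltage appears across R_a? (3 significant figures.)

V ≈ 1.45 V

Series total: ΣR = 7.32 + 6.28 + 43.1 = 56.70 kΩ.
By the voltage-divider rule, V = 11.2 × 7.320/56.70 = 1.446 V.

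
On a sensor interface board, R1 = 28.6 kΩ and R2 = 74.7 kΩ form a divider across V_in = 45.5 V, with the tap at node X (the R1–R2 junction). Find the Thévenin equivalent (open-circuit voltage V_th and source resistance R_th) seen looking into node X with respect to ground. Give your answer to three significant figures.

V_th is the unloaded tap voltage: V_in · R2/(R1+R2) = 45.5 × 0.7231 = 32.90 V.
With V_in suppressed (replaced by a short), R_th = R1 ‖ R2 = (28.60 × 74.7)/(28.60 + 74.7) = 20.68 kΩ.

V_th ≈ 32.9 V, R_th ≈ 20.7 kΩ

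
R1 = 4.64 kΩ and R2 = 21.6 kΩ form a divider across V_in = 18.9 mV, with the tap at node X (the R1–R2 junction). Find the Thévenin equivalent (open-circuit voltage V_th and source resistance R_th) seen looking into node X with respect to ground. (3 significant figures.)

With X open, the divider is unloaded: V_th = 18.9 × 21.6/26.24 = 15.56 mV.
Zeroing V_in shorts the top of R1 to ground, so R_th = R1 ‖ R2 = 3.820 kΩ.

V_th ≈ 15.6 mV, R_th ≈ 3.82 kΩ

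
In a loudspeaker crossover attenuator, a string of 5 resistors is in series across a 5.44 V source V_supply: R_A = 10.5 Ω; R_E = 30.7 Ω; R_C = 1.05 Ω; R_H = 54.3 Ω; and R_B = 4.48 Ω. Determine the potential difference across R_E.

Total series resistance ΣR = 10.5 + 30.7 + 1.05 + 54.3 + 4.48 = 101.0 Ω.
By the voltage-divider rule, V = 5.44 × 30.70/101.0 = 1.653 V.

V ≈ 1.65 V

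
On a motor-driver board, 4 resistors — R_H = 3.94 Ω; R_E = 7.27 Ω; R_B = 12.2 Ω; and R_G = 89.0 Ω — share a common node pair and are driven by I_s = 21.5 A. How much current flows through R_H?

ΣG = 1/3.94 + 1/7.27 + 1/12.2 + 1/89.0 = 0.4846.
By the current-divider rule, I = I_s · G_k/ΣG = 21.5 × 0.5238 = 11.26 A.

I ≈ 11.3 A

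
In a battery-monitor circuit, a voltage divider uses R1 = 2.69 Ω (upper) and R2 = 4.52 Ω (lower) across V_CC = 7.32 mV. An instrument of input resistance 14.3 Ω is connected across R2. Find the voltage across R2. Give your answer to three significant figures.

V_out ≈ 4.10 mV

The load sits in parallel with R2, giving an effective lower resistance R2' = R2·R_L/(R2+R_L) = 3.434 Ω.
Now apply the divider: V_out = 7.32 × 0.5608 = 4.105 mV.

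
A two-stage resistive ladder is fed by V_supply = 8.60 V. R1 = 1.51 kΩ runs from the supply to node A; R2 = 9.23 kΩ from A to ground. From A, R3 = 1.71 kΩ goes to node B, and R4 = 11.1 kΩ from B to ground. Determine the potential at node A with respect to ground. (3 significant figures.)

V_A ≈ 6.71 V

The second stage (R3 + R4 = 12.81 kΩ) loads node A in parallel with R2.
Effective lower resistance at A: R2 ‖ 12.81 = 5.365 kΩ.
First divider: V_A = V_supply · 5.365/(1.51 + 5.365) = 6.711 V.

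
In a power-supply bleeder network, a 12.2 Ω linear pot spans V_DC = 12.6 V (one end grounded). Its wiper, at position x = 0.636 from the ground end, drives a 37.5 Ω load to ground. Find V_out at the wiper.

V_out ≈ 7.45 V

Split the track: R_lower = x·R_p = 7.759 Ω, R_upper = (1−x)·R_p = 4.441 Ω.
(x·R_p) ‖ R_L = 6.429 Ω.
Then V_out = V_DC · 6.429/(4.441 + 6.429) = 7.452 V.
(Unloaded: V_out = x·V_DC = 8.01 V.)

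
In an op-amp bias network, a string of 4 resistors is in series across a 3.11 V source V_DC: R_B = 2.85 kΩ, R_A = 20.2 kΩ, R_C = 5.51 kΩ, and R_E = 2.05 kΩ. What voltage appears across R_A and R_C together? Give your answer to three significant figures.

Series total: ΣR = 2.85 + 20.2 + 5.51 + 2.05 = 30.61 kΩ.
R_{R_A..R_C} = 20.2 + 5.51 = 25.71 kΩ.
By the voltage-divider rule, V = 3.11 × 25.71/30.61 = 2.612 V.

V ≈ 2.61 V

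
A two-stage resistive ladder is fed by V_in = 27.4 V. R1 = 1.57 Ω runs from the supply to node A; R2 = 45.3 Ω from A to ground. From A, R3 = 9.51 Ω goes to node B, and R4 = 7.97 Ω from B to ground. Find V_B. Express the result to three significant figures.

V_B ≈ 11.1 V

Node A sees R2 in parallel with the series input of stage 2, R3 + R4 = 17.48 Ω.
R2 ‖ (R3+R4) = 12.61 Ω.
So V_A = 27.4 × 0.8893 = 24.37 V.
Stage 2 is unloaded, so V_B = V_A · R4/(R3+R4) = 24.37 × 7.97/17.48 = 11.11 V.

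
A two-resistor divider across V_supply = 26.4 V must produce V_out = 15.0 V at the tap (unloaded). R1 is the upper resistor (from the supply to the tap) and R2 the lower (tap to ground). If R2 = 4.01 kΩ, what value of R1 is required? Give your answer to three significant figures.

Required fraction k = V_out/V_supply = 0.5682.
Rearranging, R1 = R2·(1−k)/k = 4.01 × 0.7600 = 3.048 kΩ.

R1 ≈ 3.05 kΩ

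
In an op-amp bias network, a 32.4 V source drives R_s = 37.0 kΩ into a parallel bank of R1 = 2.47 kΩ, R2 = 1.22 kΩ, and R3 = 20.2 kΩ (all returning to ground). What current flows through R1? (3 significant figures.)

I ≈ 0.272 mA

Equivalent of the parallel group: R_p = 0.7849 kΩ.
V_A = 32.4 × 0.7849/37.78 = 0.6730 V.
I(R1) = V_A / R1 = 0.6730/2.47 = 0.2725 mA.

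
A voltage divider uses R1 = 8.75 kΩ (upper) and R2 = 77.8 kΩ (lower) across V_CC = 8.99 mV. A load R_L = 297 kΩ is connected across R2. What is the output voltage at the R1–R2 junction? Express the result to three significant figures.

First combine the lower leg with the load: R2 ‖ R_L = 61.65 kΩ.
Then V_out = V_CC · R2'/(R1 + R2') = 8.99 × 61.65/70.40 = 7.873 mV.
(Unloaded it would be 8.08 mV; the load pulls it down.)

V_out ≈ 7.87 mV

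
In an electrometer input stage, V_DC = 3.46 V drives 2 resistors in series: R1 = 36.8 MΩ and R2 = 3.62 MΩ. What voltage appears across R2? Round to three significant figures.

V ≈ 0.310 V

ΣR = 36.8 + 3.62 = 40.42 MΩ.
V = V_DC · R/ΣR = 3.46 × 0.08956 = 0.3099 V.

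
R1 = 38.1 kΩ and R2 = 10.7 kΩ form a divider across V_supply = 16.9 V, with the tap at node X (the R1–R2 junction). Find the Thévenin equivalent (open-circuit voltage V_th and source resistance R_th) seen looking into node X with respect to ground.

With X open, the divider is unloaded: V_th = 16.9 × 10.7/48.80 = 3.706 V.
Looking into X with the source shorted: R_th = R1·R2/(R1+R2) = 38.10 × 10.7/48.80 = 8.354 kΩ.

V_th ≈ 3.71 V, R_th ≈ 8.35 kΩ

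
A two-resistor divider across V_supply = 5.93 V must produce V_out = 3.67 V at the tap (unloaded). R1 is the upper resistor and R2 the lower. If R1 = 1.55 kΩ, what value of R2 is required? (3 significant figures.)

R2 ≈ 2.52 kΩ

Required fraction k = V_out/V_supply = 0.6189.
So R2 = R1 · V_out/(V_supply − V_out) = 1.55 × 3.67/(5.93 − 3.67) = 1.55 × 1.624 = 2.517 kΩ.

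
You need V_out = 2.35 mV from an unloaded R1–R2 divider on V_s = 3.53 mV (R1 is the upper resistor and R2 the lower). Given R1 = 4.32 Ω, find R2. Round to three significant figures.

V_out/V_s = R2/(R1+R2) = 0.6657.
R2 = R1 · 0.6657/(1 − 0.6657) = 8.603 Ω.

R2 ≈ 8.60 Ω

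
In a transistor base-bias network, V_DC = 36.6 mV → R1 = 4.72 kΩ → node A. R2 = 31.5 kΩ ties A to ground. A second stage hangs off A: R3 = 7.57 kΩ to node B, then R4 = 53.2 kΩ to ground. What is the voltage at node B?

Looking into the second stage from A: R3 + R4 = 60.77 kΩ appears in parallel with R2.
R2 ‖ (R3+R4) = 20.75 kΩ.
So V_A = 36.6 × 0.8147 = 29.82 mV.
V_B = V_A × 0.8754 = 26.10 mV.

V_B ≈ 26.1 mV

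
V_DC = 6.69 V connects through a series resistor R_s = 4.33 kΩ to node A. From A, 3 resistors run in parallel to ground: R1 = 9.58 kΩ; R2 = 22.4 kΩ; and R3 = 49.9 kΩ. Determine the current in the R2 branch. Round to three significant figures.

I ≈ 0.172 mA

Parallel bank: R_p = 1/(1/9.58 + 1/22.4 + 1/49.9) = 5.915 kΩ.
Node voltage V_A = V_DC · R_p/(R_s + R_p) = 6.69 × 0.5773 = 3.862 V.
I(R2) = V_A / R2 = 3.862/22.4 = 0.1724 mA.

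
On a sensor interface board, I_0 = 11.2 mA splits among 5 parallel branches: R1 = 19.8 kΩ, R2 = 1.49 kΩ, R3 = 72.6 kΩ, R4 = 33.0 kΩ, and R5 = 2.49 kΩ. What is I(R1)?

I ≈ 0.485 mA

Conductances: ΣG = 1/19.8 + 1/1.49 + 1/72.6 + 1/33.0 + 1/2.49 = 1.167 (1/kΩ).
R1 takes the fraction G_k/ΣG = 0.05051/1.167 = 0.04327, so I = 11.2 × 0.04327 = 0.4846 mA.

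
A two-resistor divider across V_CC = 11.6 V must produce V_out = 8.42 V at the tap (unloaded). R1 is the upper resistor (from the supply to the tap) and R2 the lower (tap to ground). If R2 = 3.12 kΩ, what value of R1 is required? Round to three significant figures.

R1 ≈ 1.18 kΩ

The divider ratio is R2/(R1+R2) = 8.42/11.6 = 0.7259.
So R1 = R2 · (V_CC/V_out − 1) = 3.12 × (11.6/8.42 − 1) = 3.12 × 0.3777 = 1.178 kΩ.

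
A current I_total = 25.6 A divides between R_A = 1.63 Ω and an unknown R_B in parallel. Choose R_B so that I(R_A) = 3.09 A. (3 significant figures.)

R_B ≈ 0.224 Ω

The fraction through R_A equals R_B/(R_A+R_B).
With f = 0.1207, R_B = R_A · f/(1−f) = 1.63 × 0.1373 = 0.2238 Ω.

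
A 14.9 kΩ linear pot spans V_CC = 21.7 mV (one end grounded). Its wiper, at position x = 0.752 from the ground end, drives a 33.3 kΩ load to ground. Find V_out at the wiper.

The pot divides into 3.695 kΩ above the wiper and 11.20 kΩ below.
Lower segment in parallel with the load: 11.20 ‖ 33.3 = 8.384 kΩ.
Then V_out = V_CC · 8.384/(3.695 + 8.384) = 15.06 mV.
(Unloaded: V_out = x·V_CC = 16.3 mV.)

V_out ≈ 15.1 mV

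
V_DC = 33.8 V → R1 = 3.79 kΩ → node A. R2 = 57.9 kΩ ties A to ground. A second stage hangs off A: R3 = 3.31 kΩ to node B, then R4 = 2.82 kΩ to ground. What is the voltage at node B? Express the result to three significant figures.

V_B ≈ 9.23 V

Node A sees R2 in parallel with the series input of stage 2, R3 + R4 = 6.130 kΩ.
Effective lower resistance at A: R2 ‖ 6.130 = 5.543 kΩ.
V_A = 33.8 × 5.543/(3.79 + 5.543) = 20.07 V.
Stage 2 is unloaded, so V_B = V_A · R4/(R3+R4) = 20.07 × 2.82/6.130 = 9.235 V.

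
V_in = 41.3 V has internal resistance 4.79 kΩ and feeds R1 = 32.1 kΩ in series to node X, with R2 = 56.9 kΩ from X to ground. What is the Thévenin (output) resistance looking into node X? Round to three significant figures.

R1' = 4.79 + 32.1 = 36.89 kΩ (source resistance + R1).
With V_in suppressed (replaced by a short), R_th = R1' ‖ R2 = (36.89 × 56.9)/(36.89 + 56.9) = 22.38 kΩ.

R_th ≈ 22.4 kΩ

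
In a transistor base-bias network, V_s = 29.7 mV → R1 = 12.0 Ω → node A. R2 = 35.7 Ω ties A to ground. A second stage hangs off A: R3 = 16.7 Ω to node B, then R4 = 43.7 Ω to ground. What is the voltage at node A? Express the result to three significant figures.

Looking into the second stage from A: R3 + R4 = 60.40 Ω appears in parallel with R2.
Effective lower resistance at A: R2 ‖ 60.40 = 22.44 Ω.
So V_A = 29.7 × 0.6515 = 19.35 mV.

V_A ≈ 19.4 mV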